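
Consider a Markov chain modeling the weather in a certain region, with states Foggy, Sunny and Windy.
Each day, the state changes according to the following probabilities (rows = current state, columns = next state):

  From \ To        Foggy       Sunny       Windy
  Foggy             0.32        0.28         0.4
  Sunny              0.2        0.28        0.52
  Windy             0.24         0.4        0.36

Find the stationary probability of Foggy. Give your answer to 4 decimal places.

0.2465

Let the stationary distribution be π with π = πP and π_1 + π_2 + π_3 = 1.
π_1 = 0.32·π_1 + 0.2·π_2 + 0.24·π_3
π_2 = 0.28·π_1 + 0.28·π_2 + 0.4·π_3
Solving with the normalization constraint gives π = (0.2465, 0.3307, 0.4228).
So the stationary probability of Foggy is 0.2465.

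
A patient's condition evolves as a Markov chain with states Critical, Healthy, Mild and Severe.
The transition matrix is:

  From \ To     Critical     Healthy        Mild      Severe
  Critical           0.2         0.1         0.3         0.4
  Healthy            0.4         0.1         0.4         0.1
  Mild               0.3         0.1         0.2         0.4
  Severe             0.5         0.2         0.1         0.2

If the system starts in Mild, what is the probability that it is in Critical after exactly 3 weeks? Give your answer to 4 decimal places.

0.3360

Propagate the distribution vector 3 weeks from Mild.
After 0 weeks: (0.0000, 0.0000, 1.0000, 0.0000)
After 1 week: (0.3000, 0.1000, 0.2000, 0.4000)
After 2 weeks: (0.3600, 0.1400, 0.2100, 0.2900)
After 3 weeks: (0.3360, 0.1290, 0.2350, 0.3000)
P(in Critical after 3 weeks) = 0.3360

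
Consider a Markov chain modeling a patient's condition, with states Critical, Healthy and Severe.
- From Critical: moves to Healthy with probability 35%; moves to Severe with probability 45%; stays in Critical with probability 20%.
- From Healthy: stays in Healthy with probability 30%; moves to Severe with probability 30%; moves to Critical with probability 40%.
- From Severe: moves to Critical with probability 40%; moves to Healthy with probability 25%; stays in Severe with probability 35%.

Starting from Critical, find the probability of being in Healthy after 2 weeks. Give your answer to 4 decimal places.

Sum over the intermediate state after 1 week:
P = P(Critical→Critical)·P(Critical→Healthy) + P(Critical→Healthy)·P(Healthy→Healthy) + P(Critical→Severe)·P(Severe→Healthy)
  = 0.2×0.35 + 0.35×0.3 + 0.45×0.25
  = 0.0700 + 0.1050 + 0.1125 = 0.2875

0.2875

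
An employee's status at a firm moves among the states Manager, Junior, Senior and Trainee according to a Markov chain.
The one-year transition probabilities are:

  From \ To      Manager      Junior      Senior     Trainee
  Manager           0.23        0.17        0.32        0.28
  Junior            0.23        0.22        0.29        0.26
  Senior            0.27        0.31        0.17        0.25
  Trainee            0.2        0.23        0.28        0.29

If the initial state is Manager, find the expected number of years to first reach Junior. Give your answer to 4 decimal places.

4.4623

Let t(s) be the expected number of years to first reach Junior from state s, with t(Junior) = 0. Conditioning on the first year:
t(Manager) = 1 + 0.23·t(Manager) + 0.32·t(Senior) + 0.28·t(Trainee)
t(Senior) = 1 + 0.27·t(Manager) + 0.17·t(Senior) + 0.25·t(Trainee)
t(Trainee) = 1 + 0.2·t(Manager) + 0.28·t(Senior) + 0.29·t(Trainee)
Solving: t(Manager) = 4.4623, t(Senior) = 3.9255, t(Trainee) = 4.2135.
Expected years from Manager to Junior: 4.4623.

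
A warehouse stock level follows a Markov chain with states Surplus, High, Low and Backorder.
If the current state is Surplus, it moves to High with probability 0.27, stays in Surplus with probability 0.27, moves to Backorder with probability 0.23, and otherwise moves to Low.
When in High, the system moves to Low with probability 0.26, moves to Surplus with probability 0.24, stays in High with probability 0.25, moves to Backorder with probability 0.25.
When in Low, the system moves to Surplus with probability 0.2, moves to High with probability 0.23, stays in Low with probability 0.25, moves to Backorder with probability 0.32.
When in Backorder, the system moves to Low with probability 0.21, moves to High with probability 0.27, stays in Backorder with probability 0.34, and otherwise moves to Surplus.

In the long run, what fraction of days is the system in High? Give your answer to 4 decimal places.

0.2554

Let the stationary distribution be π with π = πP and π_1 + π_2 + π_3 + π_4 = 1.
π_1 = 0.27·π_1 + 0.24·π_2 + 0.2·π_3 + 0.18·π_4
π_2 = 0.27·π_1 + 0.25·π_2 + 0.23·π_3 + 0.27·π_4
π_3 = 0.23·π_1 + 0.26·π_2 + 0.25·π_3 + 0.21·π_4
Solving with the normalization constraint gives π = (0.2198, 0.2554, 0.2366, 0.2881).
So the stationary probability of High is 0.2554.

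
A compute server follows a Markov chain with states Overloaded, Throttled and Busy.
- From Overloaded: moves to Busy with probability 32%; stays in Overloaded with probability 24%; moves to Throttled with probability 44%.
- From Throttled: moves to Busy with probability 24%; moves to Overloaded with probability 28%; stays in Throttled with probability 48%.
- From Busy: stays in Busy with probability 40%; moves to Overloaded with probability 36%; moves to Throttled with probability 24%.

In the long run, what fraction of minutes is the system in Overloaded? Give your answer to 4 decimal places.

0.2934

Let the stationary distribution be π with π = πP and π_1 + π_2 + π_3 = 1.
π_1 = 0.24·π_1 + 0.28·π_2 + 0.36·π_3
π_2 = 0.44·π_1 + 0.48·π_2 + 0.24·π_3
Solving with the normalization constraint gives π = (0.2934, 0.3930, 0.3137).
So the stationary probability of Overloaded is 0.2934.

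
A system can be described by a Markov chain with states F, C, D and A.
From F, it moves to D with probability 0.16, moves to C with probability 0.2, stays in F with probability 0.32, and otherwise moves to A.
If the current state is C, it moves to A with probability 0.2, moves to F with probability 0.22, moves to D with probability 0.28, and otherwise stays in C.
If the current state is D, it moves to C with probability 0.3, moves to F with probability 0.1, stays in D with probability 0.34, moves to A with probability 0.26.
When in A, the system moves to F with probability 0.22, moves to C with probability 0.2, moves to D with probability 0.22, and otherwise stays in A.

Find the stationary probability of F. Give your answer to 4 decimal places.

0.2108

Let the stationary distribution be π with π = πP and π_1 + π_2 + π_3 + π_4 = 1.
π_1 = 0.32·π_1 + 0.22·π_2 + 0.1·π_3 + 0.22·π_4
π_2 = 0.2·π_1 + 0.3·π_2 + 0.3·π_3 + 0.2·π_4
π_3 = 0.16·π_1 + 0.28·π_2 + 0.34·π_3 + 0.22·π_4
Solving with the normalization constraint gives π = (0.2108, 0.2503, 0.2527, 0.2863).
So the stationary probability of F is 0.2108.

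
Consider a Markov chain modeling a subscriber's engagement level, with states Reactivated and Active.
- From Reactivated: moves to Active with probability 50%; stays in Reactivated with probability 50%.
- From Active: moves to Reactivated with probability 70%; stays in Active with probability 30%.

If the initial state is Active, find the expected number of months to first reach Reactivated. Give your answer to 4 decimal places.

1.4286

Let t(s) be the expected number of months to first reach Reactivated from state s, with t(Reactivated) = 0. Conditioning on the first month:
t(Active) = 1 + 0.3·t(Active)
Solving: t(Active) = 1.4286.
Expected months from Active to Reactivated: 1.4286.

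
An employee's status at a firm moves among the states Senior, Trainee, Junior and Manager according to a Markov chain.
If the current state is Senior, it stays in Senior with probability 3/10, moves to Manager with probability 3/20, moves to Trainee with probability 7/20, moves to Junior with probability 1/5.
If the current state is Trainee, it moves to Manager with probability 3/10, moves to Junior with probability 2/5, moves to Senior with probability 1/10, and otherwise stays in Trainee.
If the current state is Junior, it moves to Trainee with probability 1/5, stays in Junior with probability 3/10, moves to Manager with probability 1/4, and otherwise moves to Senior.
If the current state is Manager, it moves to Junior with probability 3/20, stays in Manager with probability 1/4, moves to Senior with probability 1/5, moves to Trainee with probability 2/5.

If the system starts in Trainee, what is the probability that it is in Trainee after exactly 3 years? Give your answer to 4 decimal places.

0.2815

Propagate the distribution vector 3 years from Trainee.
After 0 years: (0.0000, 1.0000, 0.0000, 0.0000)
After 1 year: (0.1000, 0.2000, 0.4000, 0.3000)
After 2 years: (0.2100, 0.2750, 0.2650, 0.2500)
After 3 years: (0.2068, 0.2815, 0.2690, 0.2428)
P(in Trainee after 3 years) = 0.2815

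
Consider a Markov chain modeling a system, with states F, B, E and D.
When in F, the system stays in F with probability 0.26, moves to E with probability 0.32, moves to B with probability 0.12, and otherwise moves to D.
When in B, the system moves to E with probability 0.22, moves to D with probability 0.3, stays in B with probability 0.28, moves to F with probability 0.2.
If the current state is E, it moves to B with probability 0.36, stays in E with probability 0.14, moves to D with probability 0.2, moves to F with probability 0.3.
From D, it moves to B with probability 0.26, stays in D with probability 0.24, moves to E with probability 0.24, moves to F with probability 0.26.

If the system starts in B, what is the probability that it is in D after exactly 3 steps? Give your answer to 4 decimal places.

0.2616

Propagate the distribution vector 3 steps from B.
After 0 steps: (0.0000, 1.0000, 0.0000, 0.0000)
After 1 step: (0.2000, 0.2800, 0.2200, 0.3000)
After 2 steps: (0.2520, 0.2596, 0.2284, 0.2600)
After 3 steps: (0.2536, 0.2528, 0.2321, 0.2616)
P(in D after 3 steps) = 0.2616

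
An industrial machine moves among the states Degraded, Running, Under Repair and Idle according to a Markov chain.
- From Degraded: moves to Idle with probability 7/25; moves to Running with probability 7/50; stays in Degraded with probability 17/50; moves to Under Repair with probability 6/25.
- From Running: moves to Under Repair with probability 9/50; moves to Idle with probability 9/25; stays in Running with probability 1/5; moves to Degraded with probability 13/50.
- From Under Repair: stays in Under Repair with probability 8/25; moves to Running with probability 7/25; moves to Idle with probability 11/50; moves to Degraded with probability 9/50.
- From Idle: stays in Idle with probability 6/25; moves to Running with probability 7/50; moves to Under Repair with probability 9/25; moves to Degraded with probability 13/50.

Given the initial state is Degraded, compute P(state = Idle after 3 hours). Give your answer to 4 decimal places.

0.2669

Propagate the distribution vector 3 hours from Degraded.
After 0 hours: (1.0000, 0.0000, 0.0000, 0.0000)
After 1 hour: (0.3400, 0.1400, 0.2400, 0.2800)
After 2 hours: (0.2680, 0.1820, 0.2844, 0.2656)
After 3 hours: (0.2587, 0.1907, 0.2837, 0.2669)
P(in Idle after 3 hours) = 0.2669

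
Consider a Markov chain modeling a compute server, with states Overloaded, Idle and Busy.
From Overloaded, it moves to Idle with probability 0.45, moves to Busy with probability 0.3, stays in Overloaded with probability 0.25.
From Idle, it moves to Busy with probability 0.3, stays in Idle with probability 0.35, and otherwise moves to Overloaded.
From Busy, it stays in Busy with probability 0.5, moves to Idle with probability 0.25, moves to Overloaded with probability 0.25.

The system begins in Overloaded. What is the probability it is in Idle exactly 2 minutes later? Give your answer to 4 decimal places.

0.3450

Sum over the intermediate state after 1 minute:
P = P(Overloaded→Overloaded)·P(Overloaded→Idle) + P(Overloaded→Idle)·P(Idle→Idle) + P(Overloaded→Busy)·P(Busy→Idle)
  = 0.25×0.45 + 0.45×0.35 + 0.3×0.25
  = 0.1125 + 0.1575 + 0.0750 = 0.3450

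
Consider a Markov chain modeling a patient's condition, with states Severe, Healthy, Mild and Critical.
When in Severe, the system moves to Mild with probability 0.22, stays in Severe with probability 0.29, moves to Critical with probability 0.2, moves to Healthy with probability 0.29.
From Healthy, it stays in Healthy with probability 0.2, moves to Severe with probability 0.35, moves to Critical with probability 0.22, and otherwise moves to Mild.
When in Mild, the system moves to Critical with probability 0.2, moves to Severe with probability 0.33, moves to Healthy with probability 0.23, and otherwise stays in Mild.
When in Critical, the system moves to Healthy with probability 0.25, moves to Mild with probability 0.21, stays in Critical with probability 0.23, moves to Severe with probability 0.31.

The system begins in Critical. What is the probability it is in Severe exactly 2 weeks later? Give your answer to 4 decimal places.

Propagate the distribution vector 2 weeks from Critical.
After 0 weeks: (0.0000, 0.0000, 0.0000, 1.0000)
After 1 week: (0.3100, 0.2500, 0.2100, 0.2300)
After 2 weeks: (0.3180, 0.2457, 0.2244, 0.2119)
P(in Severe after 2 weeks) = 0.3180

0.3180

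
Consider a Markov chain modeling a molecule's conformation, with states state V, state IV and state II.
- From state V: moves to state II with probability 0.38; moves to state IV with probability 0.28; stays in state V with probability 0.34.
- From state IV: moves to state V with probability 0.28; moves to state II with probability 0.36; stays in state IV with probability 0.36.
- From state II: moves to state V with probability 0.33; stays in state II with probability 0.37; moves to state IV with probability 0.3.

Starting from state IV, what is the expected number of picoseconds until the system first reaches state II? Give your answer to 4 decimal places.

2.7326

Let t(s) be the expected number of picoseconds to first reach state II from state s, with t(state II) = 0. Conditioning on the first picosecond:
t(state V) = 1 + 0.34·t(state V) + 0.28·t(state IV)
t(state IV) = 1 + 0.28·t(state V) + 0.36·t(state IV)
Solving: t(state V) = 2.6744, t(state IV) = 2.7326.
Expected picoseconds from state IV to state II: 2.7326.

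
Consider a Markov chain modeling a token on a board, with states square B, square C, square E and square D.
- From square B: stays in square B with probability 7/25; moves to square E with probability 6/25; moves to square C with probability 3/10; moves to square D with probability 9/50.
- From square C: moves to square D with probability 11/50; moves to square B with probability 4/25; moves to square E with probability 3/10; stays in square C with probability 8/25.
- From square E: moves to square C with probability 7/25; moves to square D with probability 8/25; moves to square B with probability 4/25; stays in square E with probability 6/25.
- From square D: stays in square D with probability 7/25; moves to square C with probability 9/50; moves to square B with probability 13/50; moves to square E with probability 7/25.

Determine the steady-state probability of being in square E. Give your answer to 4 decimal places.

0.2663

Let the stationary distribution be π with π = πP and π_1 + π_2 + π_3 + π_4 = 1.
π_1 = 0.28·π_1 + 0.16·π_2 + 0.16·π_3 + 0.26·π_4
π_2 = 0.3·π_1 + 0.32·π_2 + 0.28·π_3 + 0.18·π_4
π_3 = 0.24·π_1 + 0.3·π_2 + 0.24·π_3 + 0.28·π_4
Solving with the normalization constraint gives π = (0.2106, 0.2697, 0.2663, 0.2534).
So the stationary probability of square E is 0.2663.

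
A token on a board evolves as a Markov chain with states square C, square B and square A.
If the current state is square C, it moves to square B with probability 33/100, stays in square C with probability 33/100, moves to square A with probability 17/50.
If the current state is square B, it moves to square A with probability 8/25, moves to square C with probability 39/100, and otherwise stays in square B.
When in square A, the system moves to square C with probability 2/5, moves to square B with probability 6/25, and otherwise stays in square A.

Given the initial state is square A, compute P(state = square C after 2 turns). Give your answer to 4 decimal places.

0.3696

Sum over the intermediate state after 1 turn:
P = P(square A→square C)·P(square C→square C) + P(square A→square B)·P(square B→square C) + P(square A→square A)·P(square A→square C)
  = 0.4×0.33 + 0.24×0.39 + 0.36×0.4
  = 0.1320 + 0.0936 + 0.1440 = 0.3696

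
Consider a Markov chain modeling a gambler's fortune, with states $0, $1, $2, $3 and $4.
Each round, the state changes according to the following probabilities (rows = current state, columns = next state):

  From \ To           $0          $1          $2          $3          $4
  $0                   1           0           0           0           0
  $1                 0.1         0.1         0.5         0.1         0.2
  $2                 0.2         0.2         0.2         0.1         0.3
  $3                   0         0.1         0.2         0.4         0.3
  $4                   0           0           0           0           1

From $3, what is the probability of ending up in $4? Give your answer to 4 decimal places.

0.8279

Let h(s) be the probability of absorption at $4 starting from transient state s. Then h($4) = 1 and h($0) = 0. By first-step analysis:
h($1) = 0.1·0 + 0.1·h($1) + 0.5·h($2) + 0.1·h($3) + 0.2·1
h($2) = 0.2·0 + 0.2·h($1) + 0.2·h($2) + 0.1·h($3) + 0.3·1
h($3) = 0.1·h($1) + 0.2·h($2) + 0.4·h($3) + 0.3·1
Solving: h($1) = 0.6736, h($2) = 0.6469, h($3) = 0.8279.
Starting from $3, the probability is 0.8279.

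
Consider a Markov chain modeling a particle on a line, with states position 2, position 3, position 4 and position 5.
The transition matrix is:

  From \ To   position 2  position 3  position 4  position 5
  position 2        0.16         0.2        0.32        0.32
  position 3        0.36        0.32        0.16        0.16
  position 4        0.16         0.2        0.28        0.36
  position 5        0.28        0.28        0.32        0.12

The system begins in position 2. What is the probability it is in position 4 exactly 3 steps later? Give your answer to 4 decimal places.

0.2691

Propagate the distribution vector 3 steps from position 2.
After 0 steps: (1.0000, 0.0000, 0.0000, 0.0000)
After 1 step: (0.1600, 0.2000, 0.3200, 0.3200)
After 2 steps: (0.2384, 0.2496, 0.2752, 0.2368)
After 3 steps: (0.2383, 0.2489, 0.2691, 0.2437)
P(in position 4 after 3 steps) = 0.2691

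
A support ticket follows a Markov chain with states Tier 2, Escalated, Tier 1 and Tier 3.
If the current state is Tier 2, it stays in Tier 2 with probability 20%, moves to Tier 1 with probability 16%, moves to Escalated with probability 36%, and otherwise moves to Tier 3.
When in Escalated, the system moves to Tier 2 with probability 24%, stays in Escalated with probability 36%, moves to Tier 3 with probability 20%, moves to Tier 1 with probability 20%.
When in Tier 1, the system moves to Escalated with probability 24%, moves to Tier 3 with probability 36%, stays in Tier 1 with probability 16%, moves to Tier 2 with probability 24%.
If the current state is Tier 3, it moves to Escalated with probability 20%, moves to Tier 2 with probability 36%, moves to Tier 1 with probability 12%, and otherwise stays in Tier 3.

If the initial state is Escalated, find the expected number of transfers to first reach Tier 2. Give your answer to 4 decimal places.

Let t(s) be the expected number of transfers to first reach Tier 2 from state s, with t(Tier 2) = 0. Conditioning on the first transfer:
t(Escalated) = 1 + 0.36·t(Escalated) + 0.2·t(Tier 1) + 0.2·t(Tier 3)
t(Tier 1) = 1 + 0.24·t(Escalated) + 0.16·t(Tier 1) + 0.36·t(Tier 3)
t(Tier 3) = 1 + 0.2·t(Escalated) + 0.12·t(Tier 1) + 0.32·t(Tier 3)
Solving: t(Escalated) = 3.6896, t(Tier 1) = 3.6132, t(Tier 3) = 3.1934.
Expected transfers from Escalated to Tier 2: 3.6896.

3.6896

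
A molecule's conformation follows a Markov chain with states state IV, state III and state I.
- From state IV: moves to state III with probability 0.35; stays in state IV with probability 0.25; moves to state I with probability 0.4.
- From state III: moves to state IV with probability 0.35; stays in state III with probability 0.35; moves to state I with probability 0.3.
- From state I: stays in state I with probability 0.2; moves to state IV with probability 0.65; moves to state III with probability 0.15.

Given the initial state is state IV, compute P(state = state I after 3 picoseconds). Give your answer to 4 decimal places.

0.3160

Propagate the distribution vector 3 picoseconds from state IV.
After 0 picoseconds: (1.0000, 0.0000, 0.0000)
After 1 picosecond: (0.2500, 0.3500, 0.4000)
After 2 picoseconds: (0.4450, 0.2700, 0.2850)
After 3 picoseconds: (0.3910, 0.2930, 0.3160)
P(in state I after 3 picoseconds) = 0.3160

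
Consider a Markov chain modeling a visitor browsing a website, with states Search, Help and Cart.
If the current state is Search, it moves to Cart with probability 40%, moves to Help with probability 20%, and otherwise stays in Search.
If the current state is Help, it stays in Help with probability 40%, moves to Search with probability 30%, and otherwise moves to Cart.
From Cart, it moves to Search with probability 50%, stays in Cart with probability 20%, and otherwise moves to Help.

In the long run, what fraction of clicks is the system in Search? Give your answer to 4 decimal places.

Let the stationary distribution be π with π = πP and π_1 + π_2 + π_3 = 1.
π_1 = 0.4·π_1 + 0.3·π_2 + 0.5·π_3
π_2 = 0.2·π_1 + 0.4·π_2 + 0.3·π_3
Solving with the normalization constraint gives π = (0.4021, 0.2887, 0.3093).
So the stationary probability of Search is 0.4021.

0.4021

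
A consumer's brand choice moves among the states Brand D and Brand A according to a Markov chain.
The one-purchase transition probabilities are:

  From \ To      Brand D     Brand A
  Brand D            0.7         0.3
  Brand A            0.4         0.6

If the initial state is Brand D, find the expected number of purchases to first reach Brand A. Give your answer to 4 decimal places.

Let t(s) be the expected number of purchases to first reach Brand A from state s, with t(Brand A) = 0. Conditioning on the first purchase:
t(Brand D) = 1 + 0.7·t(Brand D)
Solving: t(Brand D) = 3.3333.
Expected purchases from Brand D to Brand A: 3.3333.

3.3333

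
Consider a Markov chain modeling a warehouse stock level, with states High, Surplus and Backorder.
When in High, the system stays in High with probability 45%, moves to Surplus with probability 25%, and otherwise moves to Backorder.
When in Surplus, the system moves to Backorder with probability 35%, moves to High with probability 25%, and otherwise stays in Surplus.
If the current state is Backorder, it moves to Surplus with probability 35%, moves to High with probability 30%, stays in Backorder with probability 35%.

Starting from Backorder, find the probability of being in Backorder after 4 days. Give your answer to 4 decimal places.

Propagate the distribution vector 4 days from Backorder.
After 0 days: (0.0000, 0.0000, 1.0000)
After 1 day: (0.3000, 0.3500, 0.3500)
After 2 days: (0.3275, 0.3375, 0.3350)
After 3 days: (0.3323, 0.3341, 0.3336)
After 4 days: (0.3331, 0.3335, 0.3334)
P(in Backorder after 4 days) = 0.3334

0.3334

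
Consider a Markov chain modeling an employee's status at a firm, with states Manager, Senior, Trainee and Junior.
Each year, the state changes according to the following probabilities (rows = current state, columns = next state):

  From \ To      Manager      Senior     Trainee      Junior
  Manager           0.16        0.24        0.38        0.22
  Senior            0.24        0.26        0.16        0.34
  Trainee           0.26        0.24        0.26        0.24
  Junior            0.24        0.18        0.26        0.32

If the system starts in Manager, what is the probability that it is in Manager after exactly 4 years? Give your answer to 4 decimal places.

Propagate the distribution vector 4 years from Manager.
After 0 years: (1.0000, 0.0000, 0.0000, 0.0000)
After 1 year: (0.1600, 0.2400, 0.3800, 0.2200)
After 2 years: (0.2348, 0.2316, 0.2552, 0.2784)
After 3 years: (0.2263, 0.2279, 0.2650, 0.2807)
After 4 years: (0.2272, 0.2277, 0.2644, 0.2807)
P(in Manager after 4 years) = 0.2272

0.2272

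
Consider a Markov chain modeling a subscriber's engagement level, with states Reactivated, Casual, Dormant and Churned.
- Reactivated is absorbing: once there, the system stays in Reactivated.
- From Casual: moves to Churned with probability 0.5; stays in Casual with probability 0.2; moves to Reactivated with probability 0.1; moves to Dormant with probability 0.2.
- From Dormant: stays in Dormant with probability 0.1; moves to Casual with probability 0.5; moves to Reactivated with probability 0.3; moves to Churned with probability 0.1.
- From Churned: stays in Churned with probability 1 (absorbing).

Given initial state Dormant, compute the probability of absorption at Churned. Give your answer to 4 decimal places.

0.5323

Let h(s) be the probability of absorption at Churned starting from transient state s. Then h(Churned) = 1 and h(Reactivated) = 0. By first-step analysis:
h(Casual) = 0.1·0 + 0.2·h(Casual) + 0.2·h(Dormant) + 0.5·1
h(Dormant) = 0.3·0 + 0.5·h(Casual) + 0.1·h(Dormant) + 0.1·1
Solving: h(Casual) = 0.7581, h(Dormant) = 0.5323.
Starting from Dormant, the probability is 0.5323.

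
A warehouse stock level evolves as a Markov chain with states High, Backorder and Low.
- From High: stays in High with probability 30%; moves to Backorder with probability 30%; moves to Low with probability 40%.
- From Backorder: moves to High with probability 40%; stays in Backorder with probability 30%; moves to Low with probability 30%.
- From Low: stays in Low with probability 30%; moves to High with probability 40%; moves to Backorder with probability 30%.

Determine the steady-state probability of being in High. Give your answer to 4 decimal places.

0.3636

Let the stationary distribution be π with π = πP and π_1 + π_2 + π_3 = 1.
π_1 = 0.3·π_1 + 0.4·π_2 + 0.4·π_3
π_2 = 0.3·π_1 + 0.3·π_2 + 0.3·π_3
Solving with the normalization constraint gives π = (0.3636, 0.3000, 0.3364).
So the stationary probability of High is 0.3636.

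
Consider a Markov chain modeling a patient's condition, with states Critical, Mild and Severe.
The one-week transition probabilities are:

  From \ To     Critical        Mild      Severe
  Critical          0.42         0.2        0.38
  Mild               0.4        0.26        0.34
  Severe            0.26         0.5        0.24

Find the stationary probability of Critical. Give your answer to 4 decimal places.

Let the stationary distribution be π with π = πP and π_1 + π_2 + π_3 = 1.
π_1 = 0.42·π_1 + 0.4·π_2 + 0.26·π_3
π_2 = 0.2·π_1 + 0.26·π_2 + 0.5·π_3
Solving with the normalization constraint gives π = (0.3621, 0.3156, 0.3223).
So the stationary probability of Critical is 0.3621.

0.3621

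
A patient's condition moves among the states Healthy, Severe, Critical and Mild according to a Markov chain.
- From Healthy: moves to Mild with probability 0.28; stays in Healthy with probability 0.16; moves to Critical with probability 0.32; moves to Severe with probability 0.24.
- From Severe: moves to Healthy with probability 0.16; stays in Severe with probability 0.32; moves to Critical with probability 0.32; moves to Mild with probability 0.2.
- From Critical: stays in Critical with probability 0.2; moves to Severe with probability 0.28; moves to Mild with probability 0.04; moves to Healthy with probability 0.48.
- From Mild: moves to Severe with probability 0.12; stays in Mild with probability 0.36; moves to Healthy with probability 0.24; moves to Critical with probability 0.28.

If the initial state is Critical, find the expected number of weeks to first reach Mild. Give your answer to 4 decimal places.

Let t(s) be the expected number of weeks to first reach Mild from state s, with t(Mild) = 0. Conditioning on the first week:
t(Healthy) = 1 + 0.16·t(Healthy) + 0.24·t(Severe) + 0.32·t(Critical)
t(Severe) = 1 + 0.16·t(Healthy) + 0.32·t(Severe) + 0.32·t(Critical)
t(Critical) = 1 + 0.48·t(Healthy) + 0.28·t(Severe) + 0.2·t(Critical)
Solving: t(Healthy) = 5.2752, t(Severe) = 5.7339, t(Critical) = 6.4220.
Expected weeks from Critical to Mild: 6.4220.

6.4220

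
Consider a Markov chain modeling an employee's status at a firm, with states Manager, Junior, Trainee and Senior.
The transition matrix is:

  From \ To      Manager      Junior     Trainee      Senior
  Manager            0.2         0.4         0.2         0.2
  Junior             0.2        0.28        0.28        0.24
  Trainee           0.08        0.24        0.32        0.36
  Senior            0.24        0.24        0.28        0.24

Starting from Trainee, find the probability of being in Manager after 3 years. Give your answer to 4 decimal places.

0.1766

Propagate the distribution vector 3 years from Trainee.
After 0 years: (0.0000, 0.0000, 1.0000, 0.0000)
After 1 year: (0.0800, 0.2400, 0.3200, 0.3600)
After 2 years: (0.1760, 0.2624, 0.2864, 0.2752)
After 3 years: (0.1766, 0.2787, 0.2774, 0.2673)
P(in Manager after 3 years) = 0.1766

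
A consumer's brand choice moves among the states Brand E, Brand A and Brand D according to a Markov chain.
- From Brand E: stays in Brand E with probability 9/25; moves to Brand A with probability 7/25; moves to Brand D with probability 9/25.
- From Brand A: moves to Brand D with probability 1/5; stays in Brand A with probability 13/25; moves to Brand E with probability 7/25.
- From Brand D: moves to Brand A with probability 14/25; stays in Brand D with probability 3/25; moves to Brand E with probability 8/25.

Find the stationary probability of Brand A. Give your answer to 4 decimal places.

0.4538

Let the stationary distribution be π with π = πP and π_1 + π_2 + π_3 = 1.
π_1 = 0.36·π_1 + 0.28·π_2 + 0.32·π_3
π_2 = 0.28·π_1 + 0.52·π_2 + 0.56·π_3
Solving with the normalization constraint gives π = (0.3144, 0.4538, 0.2318).
So the stationary probability of Brand A is 0.4538.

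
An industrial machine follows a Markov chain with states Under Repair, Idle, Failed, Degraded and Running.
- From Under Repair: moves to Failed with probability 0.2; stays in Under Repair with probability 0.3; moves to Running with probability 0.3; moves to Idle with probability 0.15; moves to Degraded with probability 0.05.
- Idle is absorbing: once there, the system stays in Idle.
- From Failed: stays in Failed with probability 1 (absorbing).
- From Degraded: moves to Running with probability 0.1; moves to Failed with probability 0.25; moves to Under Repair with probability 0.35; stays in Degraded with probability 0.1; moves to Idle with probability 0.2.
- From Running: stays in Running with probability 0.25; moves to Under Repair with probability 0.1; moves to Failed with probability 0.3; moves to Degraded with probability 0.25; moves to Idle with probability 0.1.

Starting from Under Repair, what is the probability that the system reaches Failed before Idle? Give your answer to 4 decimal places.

0.6200

Let h(s) be the probability of absorption at Failed starting from transient state s. Then h(Failed) = 1 and h(Idle) = 0. By first-step analysis:
h(Under Repair) = 0.3·h(Under Repair) + 0.15·0 + 0.2·1 + 0.05·h(Degraded) + 0.3·h(Running)
h(Degraded) = 0.35·h(Under Repair) + 0.2·0 + 0.25·1 + 0.1·h(Degraded) + 0.1·h(Running)
h(Running) = 0.1·h(Under Repair) + 0.1·0 + 0.3·1 + 0.25·h(Degraded) + 0.25·h(Running)
Solving: h(Under Repair) = 0.6200, h(Degraded) = 0.5945, h(Running) = 0.6808.
Starting from Under Repair, the probability is 0.6200.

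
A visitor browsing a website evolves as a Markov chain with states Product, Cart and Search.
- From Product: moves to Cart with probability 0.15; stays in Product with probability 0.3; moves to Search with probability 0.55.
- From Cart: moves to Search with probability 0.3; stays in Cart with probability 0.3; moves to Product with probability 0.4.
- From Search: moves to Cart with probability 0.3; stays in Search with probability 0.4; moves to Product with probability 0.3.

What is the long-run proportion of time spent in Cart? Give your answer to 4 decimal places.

0.2512

Let the stationary distribution be π with π = πP and π_1 + π_2 + π_3 = 1.
π_1 = 0.3·π_1 + 0.4·π_2 + 0.3·π_3
π_2 = 0.15·π_1 + 0.3·π_2 + 0.3·π_3
Solving with the normalization constraint gives π = (0.3251, 0.2512, 0.4236).
So the stationary probability of Cart is 0.2512.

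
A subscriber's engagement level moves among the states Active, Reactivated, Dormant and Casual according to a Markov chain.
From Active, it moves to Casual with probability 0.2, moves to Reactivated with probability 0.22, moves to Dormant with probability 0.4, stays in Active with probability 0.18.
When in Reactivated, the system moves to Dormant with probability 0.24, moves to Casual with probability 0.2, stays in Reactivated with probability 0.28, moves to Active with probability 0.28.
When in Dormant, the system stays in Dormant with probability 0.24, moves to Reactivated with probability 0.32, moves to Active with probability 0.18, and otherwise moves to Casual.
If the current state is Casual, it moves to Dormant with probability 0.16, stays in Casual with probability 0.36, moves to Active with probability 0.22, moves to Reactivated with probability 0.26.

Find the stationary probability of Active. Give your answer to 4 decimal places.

0.2175

Let the stationary distribution be π with π = πP and π_1 + π_2 + π_3 + π_4 = 1.
π_1 = 0.18·π_1 + 0.28·π_2 + 0.18·π_3 + 0.22·π_4
π_2 = 0.22·π_1 + 0.28·π_2 + 0.32·π_3 + 0.26·π_4
π_3 = 0.4·π_1 + 0.24·π_2 + 0.24·π_3 + 0.16·π_4
Solving with the normalization constraint gives π = (0.2175, 0.2720, 0.2543, 0.2563).
So the stationary probability of Active is 0.2175.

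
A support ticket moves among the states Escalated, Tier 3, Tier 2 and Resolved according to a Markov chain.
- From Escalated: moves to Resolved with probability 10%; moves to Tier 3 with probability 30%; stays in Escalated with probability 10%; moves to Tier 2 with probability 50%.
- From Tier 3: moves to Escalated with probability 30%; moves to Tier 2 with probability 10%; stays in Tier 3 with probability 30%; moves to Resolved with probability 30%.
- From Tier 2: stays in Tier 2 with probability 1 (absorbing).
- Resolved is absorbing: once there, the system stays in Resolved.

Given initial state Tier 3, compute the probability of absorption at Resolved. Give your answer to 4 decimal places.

Let h(s) be the probability of absorption at Resolved starting from transient state s. Then h(Resolved) = 1 and h(Tier 2) = 0. By first-step analysis:
h(Escalated) = 0.1·h(Escalated) + 0.3·h(Tier 3) + 0.5·0 + 0.1·1
h(Tier 3) = 0.3·h(Escalated) + 0.3·h(Tier 3) + 0.1·0 + 0.3·1
Solving: h(Escalated) = 0.2963, h(Tier 3) = 0.5556.
Starting from Tier 3, the probability is 0.5556.

0.5556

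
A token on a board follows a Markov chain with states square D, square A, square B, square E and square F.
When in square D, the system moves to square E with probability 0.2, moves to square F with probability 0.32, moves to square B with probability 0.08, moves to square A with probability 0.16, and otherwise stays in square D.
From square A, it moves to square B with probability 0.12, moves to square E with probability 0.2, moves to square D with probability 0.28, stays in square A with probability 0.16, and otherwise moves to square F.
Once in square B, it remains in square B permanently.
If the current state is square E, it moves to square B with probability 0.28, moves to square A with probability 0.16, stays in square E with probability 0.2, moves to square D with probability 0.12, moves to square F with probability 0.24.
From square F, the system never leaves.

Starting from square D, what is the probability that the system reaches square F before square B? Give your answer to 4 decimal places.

0.6973

Let h(s) be the probability of absorption at square F starting from transient state s. Then h(square F) = 1 and h(square B) = 0. By first-step analysis:
h(square D) = 0.24·h(square D) + 0.16·h(square A) + 0.08·0 + 0.2·h(square E) + 0.32·1
h(square A) = 0.28·h(square D) + 0.16·h(square A) + 0.12·0 + 0.2·h(square E) + 0.24·1
h(square E) = 0.12·h(square D) + 0.16·h(square A) + 0.28·0 + 0.2·h(square E) + 0.24·1
Solving: h(square D) = 0.6973, h(square A) = 0.6452, h(square E) = 0.5336.
Starting from square D, the probability is 0.6973.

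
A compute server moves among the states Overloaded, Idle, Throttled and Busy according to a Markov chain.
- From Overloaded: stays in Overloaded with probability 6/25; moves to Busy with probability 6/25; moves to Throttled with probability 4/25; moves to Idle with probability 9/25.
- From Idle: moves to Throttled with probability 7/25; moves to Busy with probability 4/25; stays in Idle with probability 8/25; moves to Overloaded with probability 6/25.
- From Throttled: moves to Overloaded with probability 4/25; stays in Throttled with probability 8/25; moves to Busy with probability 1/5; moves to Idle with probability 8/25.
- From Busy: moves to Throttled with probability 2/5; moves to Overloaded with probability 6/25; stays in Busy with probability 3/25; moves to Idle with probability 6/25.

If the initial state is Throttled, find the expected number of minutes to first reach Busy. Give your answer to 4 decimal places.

Let t(s) be the expected number of minutes to first reach Busy from state s, with t(Busy) = 0. Conditioning on the first minute:
t(Overloaded) = 1 + 0.24·t(Overloaded) + 0.36·t(Idle) + 0.16·t(Throttled)
t(Idle) = 1 + 0.24·t(Overloaded) + 0.32·t(Idle) + 0.28·t(Throttled)
t(Throttled) = 1 + 0.16·t(Overloaded) + 0.32·t(Idle) + 0.32·t(Throttled)
Solving: t(Overloaded) = 4.9141, t(Idle) = 5.3169, t(Throttled) = 5.1289.
Expected minutes from Throttled to Busy: 5.1289.

5.1289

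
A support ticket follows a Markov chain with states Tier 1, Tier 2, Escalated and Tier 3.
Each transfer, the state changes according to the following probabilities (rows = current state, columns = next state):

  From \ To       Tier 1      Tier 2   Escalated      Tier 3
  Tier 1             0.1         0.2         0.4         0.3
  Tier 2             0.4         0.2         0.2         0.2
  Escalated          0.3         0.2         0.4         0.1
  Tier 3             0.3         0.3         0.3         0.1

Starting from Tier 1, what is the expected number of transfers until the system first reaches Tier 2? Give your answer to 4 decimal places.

Let t(s) be the expected number of transfers to first reach Tier 2 from state s, with t(Tier 2) = 0. Conditioning on the first transfer:
t(Tier 1) = 1 + 0.1·t(Tier 1) + 0.4·t(Escalated) + 0.3·t(Tier 3)
t(Escalated) = 1 + 0.3·t(Tier 1) + 0.4·t(Escalated) + 0.1·t(Tier 3)
t(Tier 3) = 1 + 0.3·t(Tier 1) + 0.3·t(Escalated) + 0.1·t(Tier 3)
Solving: t(Tier 1) = 4.5736, t(Escalated) = 4.6512, t(Tier 3) = 4.1860.
Expected transfers from Tier 1 to Tier 2: 4.5736.

4.5736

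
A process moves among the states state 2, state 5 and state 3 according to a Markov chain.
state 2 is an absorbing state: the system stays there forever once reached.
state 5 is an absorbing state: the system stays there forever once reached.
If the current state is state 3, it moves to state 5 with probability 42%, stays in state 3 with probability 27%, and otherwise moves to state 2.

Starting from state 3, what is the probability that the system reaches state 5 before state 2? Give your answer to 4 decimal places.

0.5753

Let h(s) be the probability of absorption at state 5 starting from transient state s. Then h(state 5) = 1 and h(state 2) = 0. By first-step analysis:
h(state 3) = 0.31·0 + 0.42·1 + 0.27·h(state 3)
Solving: h(state 3) = 0.5753.
Starting from state 3, the probability is 0.5753.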